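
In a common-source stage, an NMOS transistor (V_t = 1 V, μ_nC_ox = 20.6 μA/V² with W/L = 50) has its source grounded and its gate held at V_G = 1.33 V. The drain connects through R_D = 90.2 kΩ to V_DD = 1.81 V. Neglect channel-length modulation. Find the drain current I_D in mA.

V_GS = V_G = 1.33 V, so V_ov = 1.33 − 1 = 0.33 V.
k_n = μ_nC_ox · (W/L) = 1.03 mA/V².
Assume saturation: I_D = ½ k_n V_ov² = 0.5 × 1.03 × 0.33² = 0.0561 mA, giving V_DS = V_DD − I_D R_D = 1.81 − 0.0561 × 90.2 = -3.25 V.
But -3.25 V < V_ov = 0.33 V, so the device is actually in triode.
In triode I_D = k_n[V_ov V_DS − ½ V_DS²] and I_D = (V_DD − V_DS)/R_D. Equating: 46.5 V_DS² − 31.66 V_DS + 1.81 = 0, giving V_DS = 0.063 V (the root below V_ov).
I_D = (1.81 − 0.063) / 90.2 = 0.0194 mA.

I_D = 0.0194 mA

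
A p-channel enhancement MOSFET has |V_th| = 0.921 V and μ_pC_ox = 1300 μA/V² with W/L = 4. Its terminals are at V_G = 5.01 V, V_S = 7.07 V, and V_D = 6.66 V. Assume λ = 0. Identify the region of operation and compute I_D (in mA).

Triode; I_D = 1.99 mA

V_SG = V_S − V_G = 7.07 − 5.01 = 2.06 V; V_SD = V_S − V_D = 7.07 − 6.66 = 0.41 V.
k_p = μ_pC_ox · (W/L) = 5.2 mA/V².
V_ov = V_SG − |V_th| = 2.06 − 0.921 = 1.14 V.
Since V_SD = 0.41 V < V_ov = 1.14 V, the device is in the triode region.
I_D = k_p [V_ov · V_SD − ½ V_SD²] = 5.2 × [1.14 × 0.41 − 0.5 × 0.41²] = 1.99 mA.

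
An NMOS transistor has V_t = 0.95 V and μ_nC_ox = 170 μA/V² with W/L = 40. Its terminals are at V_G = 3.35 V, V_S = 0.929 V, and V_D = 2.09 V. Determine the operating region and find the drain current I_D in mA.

V_GS = V_G − V_S = 3.35 − 0.929 = 2.42 V; V_DS = V_D − V_S = 2.09 − 0.929 = 1.16 V.
k_n = μ_nC_ox · (W/L) = 6.8 mA/V².
V_ov = V_GS − V_t = 2.42 − 0.95 = 1.47 V.
Since V_DS = 1.16 V < V_ov = 1.47 V, the device is in the triode region.
I_D = k_n [V_ov · V_DS − ½ V_DS²] = 6.8 × [1.47 × 1.16 − 0.5 × 1.16²] = 7.03 mA.

Triode; I_D = 7.03 mA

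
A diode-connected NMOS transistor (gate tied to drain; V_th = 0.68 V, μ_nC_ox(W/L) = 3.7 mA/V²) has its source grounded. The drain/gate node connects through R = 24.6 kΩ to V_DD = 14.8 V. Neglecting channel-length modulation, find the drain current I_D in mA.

I_D = 0.552 mA

With gate tied to drain, V_GS = V_DS ≥ V_GS − V_th, so the device is in saturation.
KCL at the drain: ½ k_n (V_GS − V_th)² = (V_DD − V_GS)/R.
Let x = V_GS − 0.68. Then 45.5 x² + x − 14.12 = 0, giving x = 0.546 V (positive root), so V_GS = 1.23 V.
I_D = (V_DD − V_GS)/R = (14.8 − 1.23) / 24.6 = 0.552 mA.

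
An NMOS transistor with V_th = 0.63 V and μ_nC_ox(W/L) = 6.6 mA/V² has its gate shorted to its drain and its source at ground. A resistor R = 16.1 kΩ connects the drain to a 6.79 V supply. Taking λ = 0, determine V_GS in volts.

V_GS = 0.961 V

With gate tied to drain, V_GS = V_DS ≥ V_GS − V_th, so the device is in saturation.
KCL at the drain: ½ k_n (V_GS − V_th)² = (V_DD − V_GS)/R.
Let x = V_GS − 0.63. Then 53.1 x² + x − 6.16 = 0, giving x = 0.331 V (positive root), so V_GS = 0.961 V.
I_D = (V_DD − V_GS)/R = (6.79 − 0.961) / 16.1 = 0.362 mA.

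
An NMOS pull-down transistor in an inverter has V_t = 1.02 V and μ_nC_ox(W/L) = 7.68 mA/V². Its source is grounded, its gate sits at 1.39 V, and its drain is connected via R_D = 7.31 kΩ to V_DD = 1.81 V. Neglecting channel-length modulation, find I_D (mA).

V_GS = V_G = 1.39 V, so V_ov = 1.39 − 1.02 = 0.37 V.
Assume saturation: I_D = ½ k_n V_ov² = 0.5 × 7.68 × 0.37² = 0.526 mA, giving V_DS = V_DD − I_D R_D = 1.81 − 0.526 × 7.31 = -2.03 V.
But -2.03 V < V_ov = 0.37 V, so the device is actually in triode.
In triode I_D = k_n[V_ov V_DS − ½ V_DS²] and I_D = (V_DD − V_DS)/R_D. Equating: 28.1 V_DS² − 21.77 V_DS + 1.81 = 0, giving V_DS = 0.0947 V (the root below V_ov).
I_D = (1.81 − 0.0947) / 7.31 = 0.235 mA.

I_D = 0.235 mA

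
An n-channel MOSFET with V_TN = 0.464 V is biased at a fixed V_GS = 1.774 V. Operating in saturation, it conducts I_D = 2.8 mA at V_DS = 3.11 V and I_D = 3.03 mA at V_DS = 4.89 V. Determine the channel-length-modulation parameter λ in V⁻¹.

λ = 0.0539 V⁻¹

With V_GS fixed, I_D ∝ (1 + λ V_DS) in saturation, so I_D2/I_D1 = (1 + λ V_DS2)/(1 + λ V_DS1).
3.03/2.8 = 1.082 = (1 + 4.89 λ)/(1 + 3.11 λ).
Solving: λ (I_D1 V_DS2 − I_D2 V_DS1) = I_D2 − I_D1, so λ = (3.03 − 2.8) / (2.8 × 4.89 − 3.03 × 3.11) = 0.23 / 4.27 = 0.0539 V⁻¹.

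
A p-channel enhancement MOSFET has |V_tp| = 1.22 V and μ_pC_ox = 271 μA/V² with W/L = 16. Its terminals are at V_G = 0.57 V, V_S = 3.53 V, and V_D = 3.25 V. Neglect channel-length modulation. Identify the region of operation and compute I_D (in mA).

Triode; I_D = 1.94 mA

V_SG = V_S − V_G = 3.53 − 0.57 = 2.96 V; V_SD = V_S − V_D = 3.53 − 3.25 = 0.28 V.
k_p = μ_pC_ox · (W/L) = 4.336 mA/V².
V_ov = V_SG − |V_tp| = 2.96 − 1.22 = 1.74 V.
Since V_SD = 0.28 V < V_ov = 1.74 V, the device is in the triode region.
I_D = k_p [V_ov · V_SD − ½ V_SD²] = 4.336 × [1.74 × 0.28 − 0.5 × 0.28²] = 1.94 mA.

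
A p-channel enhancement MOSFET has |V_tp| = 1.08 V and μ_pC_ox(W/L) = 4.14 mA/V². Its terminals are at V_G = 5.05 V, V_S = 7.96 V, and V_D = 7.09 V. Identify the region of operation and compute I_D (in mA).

Triode; I_D = 5.02 mA

V_SG = V_S − V_G = 7.96 − 5.05 = 2.91 V; V_SD = V_S − V_D = 7.96 − 7.09 = 0.87 V.
V_ov = V_SG − |V_tp| = 2.91 − 1.08 = 1.83 V.
Since V_SD = 0.87 V < V_ov = 1.83 V, the device is in the triode region.
I_D = k_p [V_ov · V_SD − ½ V_SD²] = 4.14 × [1.83 × 0.87 − 0.5 × 0.87²] = 5.02 mA.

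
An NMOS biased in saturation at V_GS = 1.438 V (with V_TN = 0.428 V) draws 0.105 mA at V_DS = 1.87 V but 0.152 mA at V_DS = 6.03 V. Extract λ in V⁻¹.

With V_GS fixed, I_D ∝ (1 + λ V_DS) in saturation, so I_D2/I_D1 = (1 + λ V_DS2)/(1 + λ V_DS1).
0.152/0.105 = 1.448 = (1 + 6.03 λ)/(1 + 1.87 λ).
Solving: λ (I_D1 V_DS2 − I_D2 V_DS1) = I_D2 − I_D1, so λ = (0.152 − 0.105) / (0.105 × 6.03 − 0.152 × 1.87) = 0.047 / 0.349 = 0.135 V⁻¹.

λ = 0.135 V⁻¹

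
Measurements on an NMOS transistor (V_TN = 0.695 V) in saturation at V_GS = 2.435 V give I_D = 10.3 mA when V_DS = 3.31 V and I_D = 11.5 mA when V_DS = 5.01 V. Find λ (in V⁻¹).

λ = 0.0886 V⁻¹

With V_GS fixed, I_D ∝ (1 + λ V_DS) in saturation, so I_D2/I_D1 = (1 + λ V_DS2)/(1 + λ V_DS1).
11.5/10.3 = 1.117 = (1 + 5.01 λ)/(1 + 3.31 λ).
Solving: λ (I_D1 V_DS2 − I_D2 V_DS1) = I_D2 − I_D1, so λ = (11.5 − 10.3) / (10.3 × 5.01 − 11.5 × 3.31) = 1.2 / 13.5 = 0.0886 V⁻¹.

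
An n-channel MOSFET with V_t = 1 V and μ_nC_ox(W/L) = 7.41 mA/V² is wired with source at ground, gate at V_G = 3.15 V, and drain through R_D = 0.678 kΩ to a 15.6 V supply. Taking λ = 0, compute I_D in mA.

V_GS = V_G = 3.15 V, so V_ov = 3.15 − 1 = 2.15 V.
Assume saturation: I_D = ½ k_n V_ov² = 0.5 × 7.41 × 2.15² = 17.1 mA, giving V_DS = V_DD − I_D R_D = 15.6 − 17.1 × 0.678 = 3.99 V.
V_DS = 3.99 V ≥ V_ov = 2.15 V, confirming saturation.

I_D = 17.1 mA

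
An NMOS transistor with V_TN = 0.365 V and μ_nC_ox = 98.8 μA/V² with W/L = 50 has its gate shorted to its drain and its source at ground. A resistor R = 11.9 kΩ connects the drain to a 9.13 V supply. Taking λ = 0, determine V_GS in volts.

V_GS = 0.894 V

With gate tied to drain, V_GS = V_DS ≥ V_GS − V_TN, so the device is in saturation.
k_n = μ_nC_ox · (W/L) = 4.94 mA/V².
KCL at the drain: ½ k_n (V_GS − V_TN)² = (V_DD − V_GS)/R.
Let x = V_GS − 0.365. Then 29.4 x² + x − 8.765 = 0, giving x = 0.529 V (positive root), so V_GS = 0.894 V.
I_D = (V_DD − V_GS)/R = (9.13 − 0.894) / 11.9 = 0.692 mA.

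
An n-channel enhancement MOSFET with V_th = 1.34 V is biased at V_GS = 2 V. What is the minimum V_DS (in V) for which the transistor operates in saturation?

V_DS,sat = 0.660 V

The boundary between triode and saturation is V_DS = V_GS − V_th = V_ov.
V_ov = 2 − 1.34 = 0.66 V.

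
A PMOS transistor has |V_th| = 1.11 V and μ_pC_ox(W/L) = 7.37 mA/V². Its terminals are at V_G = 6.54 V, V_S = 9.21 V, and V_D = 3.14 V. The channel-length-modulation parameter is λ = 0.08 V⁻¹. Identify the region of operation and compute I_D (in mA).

Saturation; I_D = 13.3 mA

V_SG = V_S − V_G = 9.21 − 6.54 = 2.67 V; V_SD = V_S − V_D = 9.21 − 3.14 = 6.07 V.
V_ov = V_SG − |V_th| = 2.67 − 1.11 = 1.56 V.
Since V_SD = 6.07 V ≥ V_ov = 1.56 V, the device is in saturation.
I_D = ½ k_p V_ov² (1 + λ V_SD) = 0.5 × 7.37 × 1.56² × (1 + 0.08 × 6.07) = 13.3 mA.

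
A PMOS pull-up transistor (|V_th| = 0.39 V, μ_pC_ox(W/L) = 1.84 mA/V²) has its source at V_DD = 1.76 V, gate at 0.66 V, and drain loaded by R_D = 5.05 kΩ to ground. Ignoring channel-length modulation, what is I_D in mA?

V_SG = V_DD − V_G = 1.76 − 0.66 = 1.1 V, so V_ov = 1.1 − 0.39 = 0.71 V.
Assume saturation: I_D = ½ k_p V_ov² = 0.5 × 1.84 × 0.71² = 0.464 mA, giving V_SD = V_DD − I_D R_D = 1.76 − 0.464 × 5.05 = -0.582 V.
But -0.582 V < V_ov = 0.71 V, so the device is actually in triode.
In triode I_D = k_p[V_ov V_SD − ½ V_SD²] and I_D = (V_DD − V_SD)/R_D. Equating: 4.65 V_SD² − 7.597 V_SD + 1.76 = 0, giving V_SD = 0.279 V (the root below V_ov).
I_D = (1.76 − 0.279) / 5.05 = 0.293 mA.

I_D = 0.293 mA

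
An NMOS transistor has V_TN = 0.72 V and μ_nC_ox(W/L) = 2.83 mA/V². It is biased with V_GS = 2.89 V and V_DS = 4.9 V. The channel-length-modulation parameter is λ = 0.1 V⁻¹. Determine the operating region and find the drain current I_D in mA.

V_ov = V_GS − V_TN = 2.89 − 0.72 = 2.17 V.
Since V_DS = 4.9 V ≥ V_ov = 2.17 V, the device is in saturation.
I_D = ½ k_n V_ov² (1 + λ V_DS) = 0.5 × 2.83 × 2.17² × (1 + 0.1 × 4.9) = 9.93 mA.

Saturation; I_D = 9.93 mA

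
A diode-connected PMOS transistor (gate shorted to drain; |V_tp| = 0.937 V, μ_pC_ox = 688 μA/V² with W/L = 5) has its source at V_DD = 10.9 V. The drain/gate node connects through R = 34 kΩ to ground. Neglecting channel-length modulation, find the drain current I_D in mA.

With gate tied to drain, V_SG = V_SD ≥ V_SG − |V_tp|, so the device is in saturation.
k_p = μ_pC_ox · (W/L) = 3.44 mA/V².
KCL at the drain: ½ k_p (V_SG − |V_tp|)² = (V_DD − V_SG)/R.
Let x = V_SG − 0.937. Then 58.5 x² + x − 9.963 = 0, giving x = 0.404 V (positive root), so V_SG = 1.34 V.
I_D = (V_DD − V_SG)/R = (10.9 − 1.34) / 34 = 0.281 mA.

I_D = 0.281 mA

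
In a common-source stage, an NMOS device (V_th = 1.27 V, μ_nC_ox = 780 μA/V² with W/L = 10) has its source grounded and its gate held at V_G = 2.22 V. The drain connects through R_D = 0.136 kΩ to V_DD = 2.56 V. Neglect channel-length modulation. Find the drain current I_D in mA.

V_GS = V_G = 2.22 V, so V_ov = 2.22 − 1.27 = 0.95 V.
k_n = μ_nC_ox · (W/L) = 7.8 mA/V².
Assume saturation: I_D = ½ k_n V_ov² = 0.5 × 7.8 × 0.95² = 3.52 mA, giving V_DS = V_DD − I_D R_D = 2.56 − 3.52 × 0.136 = 2.08 V.
V_DS = 2.08 V ≥ V_ov = 0.95 V, confirming saturation.

I_D = 3.52 mA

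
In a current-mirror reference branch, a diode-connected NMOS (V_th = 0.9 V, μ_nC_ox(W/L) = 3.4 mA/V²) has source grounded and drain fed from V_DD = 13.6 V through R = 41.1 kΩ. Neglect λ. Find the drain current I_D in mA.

I_D = 0.299 mA

With gate tied to drain, V_GS = V_DS ≥ V_GS − V_th, so the device is in saturation.
KCL at the drain: ½ k_n (V_GS − V_th)² = (V_DD − V_GS)/R.
Let x = V_GS − 0.9. Then 69.9 x² + x − 12.7 = 0, giving x = 0.419 V (positive root), so V_GS = 1.32 V.
I_D = (V_DD − V_GS)/R = (13.6 − 1.32) / 41.1 = 0.299 mA.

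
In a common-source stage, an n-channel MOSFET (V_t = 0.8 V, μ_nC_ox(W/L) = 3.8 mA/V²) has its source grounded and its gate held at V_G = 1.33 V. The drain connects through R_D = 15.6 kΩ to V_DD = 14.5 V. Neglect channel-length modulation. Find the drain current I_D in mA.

V_GS = V_G = 1.33 V, so V_ov = 1.33 − 0.8 = 0.53 V.
Assume saturation: I_D = ½ k_n V_ov² = 0.5 × 3.8 × 0.53² = 0.534 mA, giving V_DS = V_DD − I_D R_D = 14.5 − 0.534 × 15.6 = 6.17 V.
V_DS = 6.17 V ≥ V_ov = 0.53 V, confirming saturation.

I_D = 0.534 mA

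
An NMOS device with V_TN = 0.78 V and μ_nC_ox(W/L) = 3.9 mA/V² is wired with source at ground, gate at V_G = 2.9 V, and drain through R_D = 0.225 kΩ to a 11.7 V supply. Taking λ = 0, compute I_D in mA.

V_GS = V_G = 2.9 V, so V_ov = 2.9 − 0.78 = 2.12 V.
Assume saturation: I_D = ½ k_n V_ov² = 0.5 × 3.9 × 2.12² = 8.76 mA, giving V_DS = V_DD − I_D R_D = 11.7 − 8.76 × 0.225 = 9.73 V.
V_DS = 9.73 V ≥ V_ov = 2.12 V, confirming saturation.

I_D = 8.76 mA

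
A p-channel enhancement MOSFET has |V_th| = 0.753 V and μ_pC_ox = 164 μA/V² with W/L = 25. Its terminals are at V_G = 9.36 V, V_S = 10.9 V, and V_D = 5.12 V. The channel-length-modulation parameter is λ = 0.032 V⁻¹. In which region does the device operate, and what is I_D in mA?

Saturation; I_D = 1.50 mA

V_SG = V_S − V_G = 10.9 − 9.36 = 1.54 V; V_SD = V_S − V_D = 10.9 − 5.12 = 5.78 V.
k_p = μ_pC_ox · (W/L) = 4.1 mA/V².
V_ov = V_SG − |V_th| = 1.54 − 0.753 = 0.787 V.
Since V_SD = 5.78 V ≥ V_ov = 0.787 V, the device is in saturation.
I_D = ½ k_p V_ov² (1 + λ V_SD) = 0.5 × 4.1 × 0.787² × (1 + 0.032 × 5.78) = 1.5 mA.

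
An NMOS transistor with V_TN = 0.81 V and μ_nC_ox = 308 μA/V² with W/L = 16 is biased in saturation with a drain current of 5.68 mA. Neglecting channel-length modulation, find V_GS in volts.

V_GS = 2.33 V

k_n = μ_nC_ox · (W/L) = 4.928 mA/V².
In saturation I_D = ½ k_n (V_GS − V_TN)², so V_GS − V_TN = √(2 I_D / k_n) = √(2 × 5.68 / 4.928) = 1.52 V.
V_GS = 0.81 + 1.52 = 2.33 V.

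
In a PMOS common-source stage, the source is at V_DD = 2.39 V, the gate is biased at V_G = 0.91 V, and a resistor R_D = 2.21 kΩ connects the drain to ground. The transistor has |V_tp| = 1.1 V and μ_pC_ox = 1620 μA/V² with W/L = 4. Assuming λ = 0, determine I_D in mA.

I_D = 0.468 mA

V_SG = V_DD − V_G = 2.39 − 0.91 = 1.48 V, so V_ov = 1.48 − 1.1 = 0.38 V.
k_p = μ_pC_ox · (W/L) = 6.48 mA/V².
Assume saturation: I_D = ½ k_p V_ov² = 0.5 × 6.48 × 0.38² = 0.468 mA, giving V_SD = V_DD − I_D R_D = 2.39 − 0.468 × 2.21 = 1.36 V.
V_SD = 1.36 V ≥ V_ov = 0.38 V, confirming saturation.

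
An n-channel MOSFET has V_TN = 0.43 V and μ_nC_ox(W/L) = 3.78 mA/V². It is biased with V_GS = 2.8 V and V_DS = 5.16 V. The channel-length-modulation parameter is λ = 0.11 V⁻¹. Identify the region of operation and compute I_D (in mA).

Saturation; I_D = 16.6 mA

V_ov = V_GS − V_TN = 2.8 − 0.43 = 2.37 V.
Since V_DS = 5.16 V ≥ V_ov = 2.37 V, the device is in saturation.
I_D = ½ k_n V_ov² (1 + λ V_DS) = 0.5 × 3.78 × 2.37² × (1 + 0.11 × 5.16) = 16.6 mA.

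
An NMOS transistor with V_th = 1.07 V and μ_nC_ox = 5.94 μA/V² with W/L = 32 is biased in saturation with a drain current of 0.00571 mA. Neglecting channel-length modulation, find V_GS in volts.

V_GS = 1.32 V

k_n = μ_nC_ox · (W/L) = 0.1901 mA/V².
In saturation I_D = ½ k_n (V_GS − V_th)², so V_GS − V_th = √(2 I_D / k_n) = √(2 × 0.00571 / 0.1901) = 0.245 V.
V_GS = 1.07 + 0.245 = 1.32 V.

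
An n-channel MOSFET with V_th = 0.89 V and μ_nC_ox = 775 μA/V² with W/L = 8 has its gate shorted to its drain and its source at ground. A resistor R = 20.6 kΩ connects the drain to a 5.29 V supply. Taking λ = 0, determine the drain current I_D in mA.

With gate tied to drain, V_GS = V_DS ≥ V_GS − V_th, so the device is in saturation.
k_n = μ_nC_ox · (W/L) = 6.2 mA/V².
KCL at the drain: ½ k_n (V_GS − V_th)² = (V_DD − V_GS)/R.
Let x = V_GS − 0.89. Then 63.9 x² + x − 4.4 = 0, giving x = 0.255 V (positive root), so V_GS = 1.14 V.
I_D = (V_DD − V_GS)/R = (5.29 − 1.14) / 20.6 = 0.201 mA.

I_D = 0.201 mA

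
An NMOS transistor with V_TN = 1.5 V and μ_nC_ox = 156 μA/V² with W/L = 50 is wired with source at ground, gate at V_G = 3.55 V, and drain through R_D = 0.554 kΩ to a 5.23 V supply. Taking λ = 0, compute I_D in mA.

I_D = 8.33 mA

V_GS = V_G = 3.55 V, so V_ov = 3.55 − 1.5 = 2.05 V.
k_n = μ_nC_ox · (W/L) = 7.8 mA/V².
Assume saturation: I_D = ½ k_n V_ov² = 0.5 × 7.8 × 2.05² = 16.4 mA, giving V_DS = V_DD − I_D R_D = 5.23 − 16.4 × 0.554 = -3.85 V.
But -3.85 V < V_ov = 2.05 V, so the device is actually in triode.
In triode I_D = k_n[V_ov V_DS − ½ V_DS²] and I_D = (V_DD − V_DS)/R_D. Equating: 2.16 V_DS² − 9.858 V_DS + 5.23 = 0, giving V_DS = 0.613 V (the root below V_ov).
I_D = (5.23 − 0.613) / 0.554 = 8.33 mA.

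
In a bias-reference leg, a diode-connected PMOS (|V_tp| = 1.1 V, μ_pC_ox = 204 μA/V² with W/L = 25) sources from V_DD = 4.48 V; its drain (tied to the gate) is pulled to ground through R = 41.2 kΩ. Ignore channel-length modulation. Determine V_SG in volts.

V_SG = 1.27 V

With gate tied to drain, V_SG = V_SD ≥ V_SG − |V_tp|, so the device is in saturation.
k_p = μ_pC_ox · (W/L) = 5.1 mA/V².
KCL at the drain: ½ k_p (V_SG − |V_tp|)² = (V_DD − V_SG)/R.
Let x = V_SG − 1.1. Then 105 x² + x − 3.38 = 0, giving x = 0.175 V (positive root), so V_SG = 1.27 V.
I_D = (V_DD − V_SG)/R = (4.48 − 1.27) / 41.2 = 0.0778 mA.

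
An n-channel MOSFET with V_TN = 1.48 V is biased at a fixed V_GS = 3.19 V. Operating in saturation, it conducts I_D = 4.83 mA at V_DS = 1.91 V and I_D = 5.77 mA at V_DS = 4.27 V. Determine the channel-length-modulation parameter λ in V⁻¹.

With V_GS fixed, I_D ∝ (1 + λ V_DS) in saturation, so I_D2/I_D1 = (1 + λ V_DS2)/(1 + λ V_DS1).
5.77/4.83 = 1.195 = (1 + 4.27 λ)/(1 + 1.91 λ).
Solving: λ (I_D1 V_DS2 − I_D2 V_DS1) = I_D2 − I_D1, so λ = (5.77 − 4.83) / (4.83 × 4.27 − 5.77 × 1.91) = 0.94 / 9.6 = 0.0979 V⁻¹.

λ = 0.0979 V⁻¹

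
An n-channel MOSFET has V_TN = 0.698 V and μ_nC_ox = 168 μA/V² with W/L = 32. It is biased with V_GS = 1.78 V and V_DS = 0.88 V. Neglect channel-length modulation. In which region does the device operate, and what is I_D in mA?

k_n = μ_nC_ox · (W/L) = 5.376 mA/V².
V_ov = V_GS − V_TN = 1.78 − 0.698 = 1.08 V.
Since V_DS = 0.88 V < V_ov = 1.08 V, the device is in the triode region.
I_D = k_n [V_ov · V_DS − ½ V_DS²] = 5.376 × [1.08 × 0.88 − 0.5 × 0.88²] = 3.04 mA.

Triode; I_D = 3.04 mA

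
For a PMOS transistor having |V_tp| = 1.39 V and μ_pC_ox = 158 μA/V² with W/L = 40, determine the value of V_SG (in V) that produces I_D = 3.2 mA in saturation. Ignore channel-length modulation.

k_p = μ_pC_ox · (W/L) = 6.32 mA/V².
In saturation I_D = ½ k_p (V_SG − |V_tp|)², so V_SG − |V_tp| = √(2 I_D / k_p) = √(2 × 3.2 / 6.32) = 1.01 V.
V_SG = 1.39 + 1.01 = 2.4 V.

V_SG = 2.40 V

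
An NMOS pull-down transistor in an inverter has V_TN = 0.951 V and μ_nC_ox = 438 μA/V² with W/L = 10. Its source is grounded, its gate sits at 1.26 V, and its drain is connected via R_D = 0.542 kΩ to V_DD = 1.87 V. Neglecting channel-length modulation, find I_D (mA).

I_D = 0.209 mA

V_GS = V_G = 1.26 V, so V_ov = 1.26 − 0.951 = 0.309 V.
k_n = μ_nC_ox · (W/L) = 4.38 mA/V².
Assume saturation: I_D = ½ k_n V_ov² = 0.5 × 4.38 × 0.309² = 0.209 mA, giving V_DS = V_DD − I_D R_D = 1.87 − 0.209 × 0.542 = 1.76 V.
V_DS = 1.76 V ≥ V_ov = 0.309 V, confirming saturation.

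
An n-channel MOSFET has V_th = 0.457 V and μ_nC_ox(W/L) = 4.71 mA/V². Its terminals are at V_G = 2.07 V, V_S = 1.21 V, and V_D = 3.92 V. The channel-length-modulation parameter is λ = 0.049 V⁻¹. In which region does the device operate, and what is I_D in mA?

Saturation; I_D = 0.433 mA

V_GS = V_G − V_S = 2.07 − 1.21 = 0.86 V; V_DS = V_D − V_S = 3.92 − 1.21 = 2.71 V.
V_ov = V_GS − V_th = 0.86 − 0.457 = 0.403 V.
Since V_DS = 2.71 V ≥ V_ov = 0.403 V, the device is in saturation.
I_D = ½ k_n V_ov² (1 + λ V_DS) = 0.5 × 4.71 × 0.403² × (1 + 0.049 × 2.71) = 0.433 mA.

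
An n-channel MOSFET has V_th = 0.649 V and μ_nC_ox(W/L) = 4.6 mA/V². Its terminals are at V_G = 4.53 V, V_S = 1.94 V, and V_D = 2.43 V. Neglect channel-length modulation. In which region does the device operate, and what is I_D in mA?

V_GS = V_G − V_S = 4.53 − 1.94 = 2.59 V; V_DS = V_D − V_S = 2.43 − 1.94 = 0.49 V.
V_ov = V_GS − V_th = 2.59 − 0.649 = 1.94 V.
Since V_DS = 0.49 V < V_ov = 1.94 V, the device is in the triode region.
I_D = k_n [V_ov · V_DS − ½ V_DS²] = 4.6 × [1.94 × 0.49 − 0.5 × 0.49²] = 3.82 mA.

Triode; I_D = 3.82 mA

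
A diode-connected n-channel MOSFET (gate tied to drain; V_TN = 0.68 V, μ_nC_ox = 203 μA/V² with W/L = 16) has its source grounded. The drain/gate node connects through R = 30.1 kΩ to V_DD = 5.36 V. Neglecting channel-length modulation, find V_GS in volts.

With gate tied to drain, V_GS = V_DS ≥ V_GS − V_TN, so the device is in saturation.
k_n = μ_nC_ox · (W/L) = 3.248 mA/V².
KCL at the drain: ½ k_n (V_GS − V_TN)² = (V_DD − V_GS)/R.
Let x = V_GS − 0.68. Then 48.9 x² + x − 4.68 = 0, giving x = 0.299 V (positive root), so V_GS = 0.979 V.
I_D = (V_DD − V_GS)/R = (5.36 − 0.979) / 30.1 = 0.146 mA.

V_GS = 0.979 V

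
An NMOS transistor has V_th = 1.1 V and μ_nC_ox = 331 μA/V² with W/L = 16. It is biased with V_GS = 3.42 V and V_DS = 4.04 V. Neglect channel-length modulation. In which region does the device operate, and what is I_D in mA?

k_n = μ_nC_ox · (W/L) = 5.296 mA/V².
V_ov = V_GS − V_th = 3.42 − 1.1 = 2.32 V.
Since V_DS = 4.04 V ≥ V_ov = 2.32 V, the device is in saturation.
I_D = ½ k_n V_ov² = 0.5 × 5.296 × 2.32² = 14.3 mA.

Saturation; I_D = 14.3 mA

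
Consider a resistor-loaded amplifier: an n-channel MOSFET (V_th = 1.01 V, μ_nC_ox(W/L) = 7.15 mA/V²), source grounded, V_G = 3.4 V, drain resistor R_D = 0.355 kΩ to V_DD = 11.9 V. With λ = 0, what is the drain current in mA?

V_GS = V_G = 3.4 V, so V_ov = 3.4 − 1.01 = 2.39 V.
Assume saturation: I_D = ½ k_n V_ov² = 0.5 × 7.15 × 2.39² = 20.4 mA, giving V_DS = V_DD − I_D R_D = 11.9 − 20.4 × 0.355 = 4.65 V.
V_DS = 4.65 V ≥ V_ov = 2.39 V, confirming saturation.

I_D = 20.4 mA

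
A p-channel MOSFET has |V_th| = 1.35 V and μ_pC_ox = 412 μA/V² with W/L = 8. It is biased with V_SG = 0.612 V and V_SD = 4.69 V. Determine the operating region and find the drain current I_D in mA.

Cutoff; I_D = 0 mA

V_SG = 0.612 V < |V_th| = 1.35 V, so the transistor is in cutoff.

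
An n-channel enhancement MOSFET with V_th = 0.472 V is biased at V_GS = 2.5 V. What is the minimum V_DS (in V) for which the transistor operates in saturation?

The boundary between triode and saturation is V_DS = V_GS − V_th = V_ov.
V_ov = 2.5 − 0.472 = 2.03 V.

V_DS,sat = 2.03 V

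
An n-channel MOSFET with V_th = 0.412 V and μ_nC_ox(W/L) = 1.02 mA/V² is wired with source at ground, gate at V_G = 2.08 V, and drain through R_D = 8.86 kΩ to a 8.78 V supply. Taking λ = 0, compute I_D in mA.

I_D = 0.915 mA

V_GS = V_G = 2.08 V, so V_ov = 2.08 − 0.412 = 1.67 V.
Assume saturation: I_D = ½ k_n V_ov² = 0.5 × 1.02 × 1.67² = 1.42 mA, giving V_DS = V_DD − I_D R_D = 8.78 − 1.42 × 8.86 = -3.79 V.
But -3.79 V < V_ov = 1.67 V, so the device is actually in triode.
In triode I_D = k_n[V_ov V_DS − ½ V_DS²] and I_D = (V_DD − V_DS)/R_D. Equating: 4.52 V_DS² − 16.07 V_DS + 8.78 = 0, giving V_DS = 0.674 V (the root below V_ov).
I_D = (8.78 − 0.674) / 8.86 = 0.915 mA.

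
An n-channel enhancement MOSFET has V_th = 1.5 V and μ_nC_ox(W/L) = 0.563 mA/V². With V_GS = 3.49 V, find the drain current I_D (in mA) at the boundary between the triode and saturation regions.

I_D = 1.11 mA

At the boundary V_DS = V_ov = V_GS − V_th = 3.49 − 1.5 = 1.99 V.
I_D = ½ k_n V_ov² = 0.5 × 0.563 × 1.99² = 1.11 mA.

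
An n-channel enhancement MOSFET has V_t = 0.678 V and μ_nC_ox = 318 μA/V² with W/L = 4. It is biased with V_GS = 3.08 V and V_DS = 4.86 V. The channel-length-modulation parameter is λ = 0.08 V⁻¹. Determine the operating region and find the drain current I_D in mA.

Saturation; I_D = 5.10 mA

k_n = μ_nC_ox · (W/L) = 1.272 mA/V².
V_ov = V_GS − V_t = 3.08 − 0.678 = 2.4 V.
Since V_DS = 4.86 V ≥ V_ov = 2.4 V, the device is in saturation.
I_D = ½ k_n V_ov² (1 + λ V_DS) = 0.5 × 1.272 × 2.4² × (1 + 0.08 × 4.86) = 5.1 mA.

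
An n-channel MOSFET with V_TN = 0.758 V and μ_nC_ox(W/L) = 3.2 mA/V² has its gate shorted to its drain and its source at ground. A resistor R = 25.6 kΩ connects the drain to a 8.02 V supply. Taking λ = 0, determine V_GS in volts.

V_GS = 1.17 V

With gate tied to drain, V_GS = V_DS ≥ V_GS − V_TN, so the device is in saturation.
KCL at the drain: ½ k_n (V_GS − V_TN)² = (V_DD − V_GS)/R.
Let x = V_GS − 0.758. Then 41 x² + x − 7.262 = 0, giving x = 0.409 V (positive root), so V_GS = 1.17 V.
I_D = (V_DD − V_GS)/R = (8.02 − 1.17) / 25.6 = 0.268 mA.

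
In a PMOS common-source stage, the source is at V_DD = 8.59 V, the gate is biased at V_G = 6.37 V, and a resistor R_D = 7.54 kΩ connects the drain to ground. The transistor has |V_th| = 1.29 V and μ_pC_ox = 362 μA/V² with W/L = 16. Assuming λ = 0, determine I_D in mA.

V_SG = V_DD − V_G = 8.59 − 6.37 = 2.22 V, so V_ov = 2.22 − 1.29 = 0.93 V.
k_p = μ_pC_ox · (W/L) = 5.792 mA/V².
Assume saturation: I_D = ½ k_p V_ov² = 0.5 × 5.792 × 0.93² = 2.5 mA, giving V_SD = V_DD − I_D R_D = 8.59 − 2.5 × 7.54 = -10.3 V.
But -10.3 V < V_ov = 0.93 V, so the device is actually in triode.
In triode I_D = k_p[V_ov V_SD − ½ V_SD²] and I_D = (V_DD − V_SD)/R_D. Equating: 21.8 V_SD² − 41.61 V_SD + 8.59 = 0, giving V_SD = 0.236 V (the root below V_ov).
I_D = (8.59 − 0.236) / 7.54 = 1.11 mA.

I_D = 1.11 mA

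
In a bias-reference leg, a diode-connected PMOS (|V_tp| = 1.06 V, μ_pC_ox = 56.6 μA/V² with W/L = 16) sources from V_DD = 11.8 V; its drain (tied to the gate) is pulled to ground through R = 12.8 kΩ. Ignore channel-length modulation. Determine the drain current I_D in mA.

With gate tied to drain, V_SG = V_SD ≥ V_SG − |V_tp|, so the device is in saturation.
k_p = μ_pC_ox · (W/L) = 0.9056 mA/V².
KCL at the drain: ½ k_p (V_SG − |V_tp|)² = (V_DD − V_SG)/R.
Let x = V_SG − 1.06. Then 5.8 x² + x − 10.74 = 0, giving x = 1.28 V (positive root), so V_SG = 2.34 V.
I_D = (V_DD − V_SG)/R = (11.8 − 2.34) / 12.8 = 0.739 mA.

I_D = 0.739 mA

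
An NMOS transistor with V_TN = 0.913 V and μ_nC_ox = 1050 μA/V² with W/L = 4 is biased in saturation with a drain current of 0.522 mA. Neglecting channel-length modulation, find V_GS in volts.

V_GS = 1.41 V

k_n = μ_nC_ox · (W/L) = 4.2 mA/V².
In saturation I_D = ½ k_n (V_GS − V_TN)², so V_GS − V_TN = √(2 I_D / k_n) = √(2 × 0.522 / 4.2) = 0.499 V.
V_GS = 0.913 + 0.499 = 1.41 V.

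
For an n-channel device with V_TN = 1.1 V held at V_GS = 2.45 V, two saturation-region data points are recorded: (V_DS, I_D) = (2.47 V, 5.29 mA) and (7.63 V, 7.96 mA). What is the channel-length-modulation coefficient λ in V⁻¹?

With V_GS fixed, I_D ∝ (1 + λ V_DS) in saturation, so I_D2/I_D1 = (1 + λ V_DS2)/(1 + λ V_DS1).
7.96/5.29 = 1.505 = (1 + 7.63 λ)/(1 + 2.47 λ).
Solving: λ (I_D1 V_DS2 − I_D2 V_DS1) = I_D2 − I_D1, so λ = (7.96 − 5.29) / (5.29 × 7.63 − 7.96 × 2.47) = 2.67 / 20.7 = 0.129 V⁻¹.

λ = 0.129 V⁻¹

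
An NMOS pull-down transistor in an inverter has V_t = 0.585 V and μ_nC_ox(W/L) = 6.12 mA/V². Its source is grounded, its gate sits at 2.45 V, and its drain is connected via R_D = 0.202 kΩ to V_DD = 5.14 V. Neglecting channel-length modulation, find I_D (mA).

I_D = 10.6 mA

V_GS = V_G = 2.45 V, so V_ov = 2.45 − 0.585 = 1.87 V.
Assume saturation: I_D = ½ k_n V_ov² = 0.5 × 6.12 × 1.87² = 10.6 mA, giving V_DS = V_DD − I_D R_D = 5.14 − 10.6 × 0.202 = 2.99 V.
V_DS = 2.99 V ≥ V_ov = 1.87 V, confirming saturation.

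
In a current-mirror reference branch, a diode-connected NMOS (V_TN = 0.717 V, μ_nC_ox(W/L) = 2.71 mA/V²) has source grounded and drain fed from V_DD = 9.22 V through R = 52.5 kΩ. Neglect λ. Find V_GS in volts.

V_GS = 1.06 V

With gate tied to drain, V_GS = V_DS ≥ V_GS − V_TN, so the device is in saturation.
KCL at the drain: ½ k_n (V_GS − V_TN)² = (V_DD − V_GS)/R.
Let x = V_GS − 0.717. Then 71.1 x² + x − 8.503 = 0, giving x = 0.339 V (positive root), so V_GS = 1.06 V.
I_D = (V_DD − V_GS)/R = (9.22 − 1.06) / 52.5 = 0.156 mA.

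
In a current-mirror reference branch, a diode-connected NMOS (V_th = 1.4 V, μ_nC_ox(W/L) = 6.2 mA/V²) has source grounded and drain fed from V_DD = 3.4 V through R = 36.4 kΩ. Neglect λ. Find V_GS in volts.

V_GS = 1.53 V

With gate tied to drain, V_GS = V_DS ≥ V_GS − V_th, so the device is in saturation.
KCL at the drain: ½ k_n (V_GS − V_th)² = (V_DD − V_GS)/R.
Let x = V_GS − 1.4. Then 113 x² + x − 2 = 0, giving x = 0.129 V (positive root), so V_GS = 1.53 V.
I_D = (V_DD − V_GS)/R = (3.4 − 1.53) / 36.4 = 0.0514 mA.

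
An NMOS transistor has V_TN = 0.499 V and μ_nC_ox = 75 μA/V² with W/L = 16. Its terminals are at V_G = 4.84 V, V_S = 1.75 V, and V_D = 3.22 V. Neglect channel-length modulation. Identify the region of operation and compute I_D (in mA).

Triode; I_D = 3.27 mA

V_GS = V_G − V_S = 4.84 − 1.75 = 3.09 V; V_DS = V_D − V_S = 3.22 − 1.75 = 1.47 V.
k_n = μ_nC_ox · (W/L) = 1.2 mA/V².
V_ov = V_GS − V_TN = 3.09 − 0.499 = 2.59 V.
Since V_DS = 1.47 V < V_ov = 2.59 V, the device is in the triode region.
I_D = k_n [V_ov · V_DS − ½ V_DS²] = 1.2 × [2.59 × 1.47 − 0.5 × 1.47²] = 3.27 mA.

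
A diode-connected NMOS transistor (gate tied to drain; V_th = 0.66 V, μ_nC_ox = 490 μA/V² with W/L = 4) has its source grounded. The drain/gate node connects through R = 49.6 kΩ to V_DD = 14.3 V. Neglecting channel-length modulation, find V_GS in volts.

V_GS = 1.18 V

With gate tied to drain, V_GS = V_DS ≥ V_GS − V_th, so the device is in saturation.
k_n = μ_nC_ox · (W/L) = 1.96 mA/V².
KCL at the drain: ½ k_n (V_GS − V_th)² = (V_DD − V_GS)/R.
Let x = V_GS − 0.66. Then 48.6 x² + x − 13.64 = 0, giving x = 0.52 V (positive root), so V_GS = 1.18 V.
I_D = (V_DD − V_GS)/R = (14.3 − 1.18) / 49.6 = 0.265 mA.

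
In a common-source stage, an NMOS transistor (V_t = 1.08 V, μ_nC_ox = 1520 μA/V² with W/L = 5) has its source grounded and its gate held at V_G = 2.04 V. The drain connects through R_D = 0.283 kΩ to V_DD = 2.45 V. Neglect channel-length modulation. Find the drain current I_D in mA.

I_D = 3.50 mA

V_GS = V_G = 2.04 V, so V_ov = 2.04 − 1.08 = 0.96 V.
k_n = μ_nC_ox · (W/L) = 7.6 mA/V².
Assume saturation: I_D = ½ k_n V_ov² = 0.5 × 7.6 × 0.96² = 3.5 mA, giving V_DS = V_DD − I_D R_D = 2.45 − 3.5 × 0.283 = 1.46 V.
V_DS = 1.46 V ≥ V_ov = 0.96 V, confirming saturation.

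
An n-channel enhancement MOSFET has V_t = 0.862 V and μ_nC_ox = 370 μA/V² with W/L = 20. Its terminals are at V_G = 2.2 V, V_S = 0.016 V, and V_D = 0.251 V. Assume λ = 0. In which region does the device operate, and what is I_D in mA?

V_GS = V_G − V_S = 2.2 − 0.016 = 2.18 V; V_DS = V_D − V_S = 0.251 − 0.016 = 0.235 V.
k_n = μ_nC_ox · (W/L) = 7.4 mA/V².
V_ov = V_GS − V_t = 2.18 − 0.862 = 1.32 V.
Since V_DS = 0.235 V < V_ov = 1.32 V, the device is in the triode region.
I_D = k_n [V_ov · V_DS − ½ V_DS²] = 7.4 × [1.32 × 0.235 − 0.5 × 0.235²] = 2.09 mA.

Triode; I_D = 2.09 mA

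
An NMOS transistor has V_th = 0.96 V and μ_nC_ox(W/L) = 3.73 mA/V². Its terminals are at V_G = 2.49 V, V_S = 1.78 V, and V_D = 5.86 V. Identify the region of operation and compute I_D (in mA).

V_GS = V_G − V_S = 2.49 − 1.78 = 0.71 V; V_DS = V_D − V_S = 5.86 − 1.78 = 4.08 V.
V_GS = 0.71 V < V_th = 0.96 V, so the transistor is in cutoff.

Cutoff; I_D = 0 mA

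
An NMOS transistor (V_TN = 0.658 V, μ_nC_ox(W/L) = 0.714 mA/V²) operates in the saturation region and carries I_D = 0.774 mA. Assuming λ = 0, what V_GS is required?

V_GS = 2.13 V

In saturation I_D = ½ k_n (V_GS − V_TN)², so V_GS − V_TN = √(2 I_D / k_n) = √(2 × 0.774 / 0.714) = 1.47 V.
V_GS = 0.658 + 1.47 = 2.13 V.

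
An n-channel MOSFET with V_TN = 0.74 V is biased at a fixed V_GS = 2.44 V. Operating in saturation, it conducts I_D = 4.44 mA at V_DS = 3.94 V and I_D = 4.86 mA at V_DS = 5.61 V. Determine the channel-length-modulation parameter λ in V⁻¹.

λ = 0.0729 V⁻¹

With V_GS fixed, I_D ∝ (1 + λ V_DS) in saturation, so I_D2/I_D1 = (1 + λ V_DS2)/(1 + λ V_DS1).
4.86/4.44 = 1.095 = (1 + 5.61 λ)/(1 + 3.94 λ).
Solving: λ (I_D1 V_DS2 − I_D2 V_DS1) = I_D2 − I_D1, so λ = (4.86 − 4.44) / (4.44 × 5.61 − 4.86 × 3.94) = 0.42 / 5.76 = 0.0729 V⁻¹.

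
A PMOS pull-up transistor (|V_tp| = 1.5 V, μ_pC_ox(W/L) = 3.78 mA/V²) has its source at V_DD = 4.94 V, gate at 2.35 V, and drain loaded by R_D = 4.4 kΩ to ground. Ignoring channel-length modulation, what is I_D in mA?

I_D = 1.06 mA

V_SG = V_DD − V_G = 4.94 − 2.35 = 2.59 V, so V_ov = 2.59 − 1.5 = 1.09 V.
Assume saturation: I_D = ½ k_p V_ov² = 0.5 × 3.78 × 1.09² = 2.25 mA, giving V_SD = V_DD − I_D R_D = 4.94 − 2.25 × 4.4 = -4.94 V.
But -4.94 V < V_ov = 1.09 V, so the device is actually in triode.
In triode I_D = k_p[V_ov V_SD − ½ V_SD²] and I_D = (V_DD − V_SD)/R_D. Equating: 8.32 V_SD² − 19.13 V_SD + 4.94 = 0, giving V_SD = 0.296 V (the root below V_ov).
I_D = (4.94 − 0.296) / 4.4 = 1.06 mA.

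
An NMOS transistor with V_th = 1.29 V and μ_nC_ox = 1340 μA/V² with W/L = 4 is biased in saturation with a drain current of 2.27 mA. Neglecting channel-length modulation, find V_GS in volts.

k_n = μ_nC_ox · (W/L) = 5.36 mA/V².
In saturation I_D = ½ k_n (V_GS − V_th)², so V_GS − V_th = √(2 I_D / k_n) = √(2 × 2.27 / 5.36) = 0.92 V.
V_GS = 1.29 + 0.92 = 2.21 V.

V_GS = 2.21 V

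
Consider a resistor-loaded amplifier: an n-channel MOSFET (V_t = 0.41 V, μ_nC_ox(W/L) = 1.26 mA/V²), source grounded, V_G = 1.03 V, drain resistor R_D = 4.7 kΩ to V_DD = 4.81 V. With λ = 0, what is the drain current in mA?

I_D = 0.242 mA

V_GS = V_G = 1.03 V, so V_ov = 1.03 − 0.41 = 0.62 V.
Assume saturation: I_D = ½ k_n V_ov² = 0.5 × 1.26 × 0.62² = 0.242 mA, giving V_DS = V_DD − I_D R_D = 4.81 − 0.242 × 4.7 = 3.67 V.
V_DS = 3.67 V ≥ V_ov = 0.62 V, confirming saturation.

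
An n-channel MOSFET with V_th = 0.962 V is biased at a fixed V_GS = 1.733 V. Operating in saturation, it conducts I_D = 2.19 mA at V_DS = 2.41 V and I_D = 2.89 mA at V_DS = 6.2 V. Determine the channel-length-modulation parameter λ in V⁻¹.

With V_GS fixed, I_D ∝ (1 + λ V_DS) in saturation, so I_D2/I_D1 = (1 + λ V_DS2)/(1 + λ V_DS1).
2.89/2.19 = 1.32 = (1 + 6.2 λ)/(1 + 2.41 λ).
Solving: λ (I_D1 V_DS2 − I_D2 V_DS1) = I_D2 − I_D1, so λ = (2.89 − 2.19) / (2.19 × 6.2 − 2.89 × 2.41) = 0.7 / 6.61 = 0.106 V⁻¹.

λ = 0.106 V⁻¹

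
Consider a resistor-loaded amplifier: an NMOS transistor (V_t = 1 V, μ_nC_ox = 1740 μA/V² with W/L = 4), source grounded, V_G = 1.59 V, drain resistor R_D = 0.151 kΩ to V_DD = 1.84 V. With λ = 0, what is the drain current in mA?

V_GS = V_G = 1.59 V, so V_ov = 1.59 − 1 = 0.59 V.
k_n = μ_nC_ox · (W/L) = 6.96 mA/V².
Assume saturation: I_D = ½ k_n V_ov² = 0.5 × 6.96 × 0.59² = 1.21 mA, giving V_DS = V_DD − I_D R_D = 1.84 − 1.21 × 0.151 = 1.66 V.
V_DS = 1.66 V ≥ V_ov = 0.59 V, confirming saturation.

I_D = 1.21 mA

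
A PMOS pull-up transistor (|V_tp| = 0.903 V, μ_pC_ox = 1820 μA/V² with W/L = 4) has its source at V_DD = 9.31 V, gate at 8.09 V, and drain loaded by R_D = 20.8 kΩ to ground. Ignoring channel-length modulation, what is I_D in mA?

V_SG = V_DD − V_G = 9.31 − 8.09 = 1.22 V, so V_ov = 1.22 − 0.903 = 0.317 V.
k_p = μ_pC_ox · (W/L) = 7.28 mA/V².
Assume saturation: I_D = ½ k_p V_ov² = 0.5 × 7.28 × 0.317² = 0.366 mA, giving V_SD = V_DD − I_D R_D = 9.31 − 0.366 × 20.8 = 1.7 V.
V_SD = 1.7 V ≥ V_ov = 0.317 V, confirming saturation.

I_D = 0.366 mA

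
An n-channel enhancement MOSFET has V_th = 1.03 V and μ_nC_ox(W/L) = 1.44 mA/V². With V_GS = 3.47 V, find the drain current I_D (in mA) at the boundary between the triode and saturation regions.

At the boundary V_DS = V_ov = V_GS − V_th = 3.47 − 1.03 = 2.44 V.
I_D = ½ k_n V_ov² = 0.5 × 1.44 × 2.44² = 4.29 mA.

I_D = 4.29 mA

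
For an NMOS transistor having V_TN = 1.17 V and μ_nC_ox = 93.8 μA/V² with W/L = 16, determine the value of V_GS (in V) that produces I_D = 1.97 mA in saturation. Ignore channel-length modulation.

V_GS = 2.79 V

k_n = μ_nC_ox · (W/L) = 1.501 mA/V².
In saturation I_D = ½ k_n (V_GS − V_TN)², so V_GS − V_TN = √(2 I_D / k_n) = √(2 × 1.97 / 1.501) = 1.62 V.
V_GS = 1.17 + 1.62 = 2.79 V.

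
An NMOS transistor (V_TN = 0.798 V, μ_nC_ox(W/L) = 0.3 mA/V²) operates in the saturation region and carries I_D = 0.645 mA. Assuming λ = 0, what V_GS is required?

V_GS = 2.87 V

In saturation I_D = ½ k_n (V_GS − V_TN)², so V_GS − V_TN = √(2 I_D / k_n) = √(2 × 0.645 / 0.3) = 2.07 V.
V_GS = 0.798 + 2.07 = 2.87 V.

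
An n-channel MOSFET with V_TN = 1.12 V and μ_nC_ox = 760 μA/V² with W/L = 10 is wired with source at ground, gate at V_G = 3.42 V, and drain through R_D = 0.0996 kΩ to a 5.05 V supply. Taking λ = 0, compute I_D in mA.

V_GS = V_G = 3.42 V, so V_ov = 3.42 − 1.12 = 2.3 V.
k_n = μ_nC_ox · (W/L) = 7.6 mA/V².
Assume saturation: I_D = ½ k_n V_ov² = 0.5 × 7.6 × 2.3² = 20.1 mA, giving V_DS = V_DD − I_D R_D = 5.05 − 20.1 × 0.0996 = 3.05 V.
V_DS = 3.05 V ≥ V_ov = 2.3 V, confirming saturation.

I_D = 20.1 mA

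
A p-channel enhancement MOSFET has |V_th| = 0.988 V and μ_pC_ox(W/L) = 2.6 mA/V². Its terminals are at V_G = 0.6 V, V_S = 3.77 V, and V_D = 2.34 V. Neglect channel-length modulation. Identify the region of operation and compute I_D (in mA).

V_SG = V_S − V_G = 3.77 − 0.6 = 3.17 V; V_SD = V_S − V_D = 3.77 − 2.34 = 1.43 V.
V_ov = V_SG − |V_th| = 3.17 − 0.988 = 2.18 V.
Since V_SD = 1.43 V < V_ov = 2.18 V, the device is in the triode region.
I_D = k_p [V_ov · V_SD − ½ V_SD²] = 2.6 × [2.18 × 1.43 − 0.5 × 1.43²] = 5.45 mA.

Triode; I_D = 5.45 mA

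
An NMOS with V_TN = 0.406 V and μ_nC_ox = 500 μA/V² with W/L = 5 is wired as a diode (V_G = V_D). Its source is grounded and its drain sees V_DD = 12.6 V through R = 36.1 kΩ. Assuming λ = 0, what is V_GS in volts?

V_GS = 0.915 V

With gate tied to drain, V_GS = V_DS ≥ V_GS − V_TN, so the device is in saturation.
k_n = μ_nC_ox · (W/L) = 2.5 mA/V².
KCL at the drain: ½ k_n (V_GS − V_TN)² = (V_DD − V_GS)/R.
Let x = V_GS − 0.406. Then 45.1 x² + x − 12.19 = 0, giving x = 0.509 V (positive root), so V_GS = 0.915 V.
I_D = (V_DD − V_GS)/R = (12.6 − 0.915) / 36.1 = 0.324 mA.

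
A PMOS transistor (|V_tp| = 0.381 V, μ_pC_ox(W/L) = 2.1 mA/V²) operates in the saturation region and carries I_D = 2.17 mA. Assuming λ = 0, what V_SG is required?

In saturation I_D = ½ k_p (V_SG − |V_tp|)², so V_SG − |V_tp| = √(2 I_D / k_p) = √(2 × 2.17 / 2.1) = 1.44 V.
V_SG = 0.381 + 1.44 = 1.82 V.

V_SG = 1.82 V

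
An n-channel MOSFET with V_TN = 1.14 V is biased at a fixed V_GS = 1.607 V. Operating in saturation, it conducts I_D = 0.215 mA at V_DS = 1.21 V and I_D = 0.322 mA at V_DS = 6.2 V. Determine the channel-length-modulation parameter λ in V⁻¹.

With V_GS fixed, I_D ∝ (1 + λ V_DS) in saturation, so I_D2/I_D1 = (1 + λ V_DS2)/(1 + λ V_DS1).
0.322/0.215 = 1.498 = (1 + 6.2 λ)/(1 + 1.21 λ).
Solving: λ (I_D1 V_DS2 − I_D2 V_DS1) = I_D2 − I_D1, so λ = (0.322 − 0.215) / (0.215 × 6.2 − 0.322 × 1.21) = 0.107 / 0.943 = 0.113 V⁻¹.

λ = 0.113 V⁻¹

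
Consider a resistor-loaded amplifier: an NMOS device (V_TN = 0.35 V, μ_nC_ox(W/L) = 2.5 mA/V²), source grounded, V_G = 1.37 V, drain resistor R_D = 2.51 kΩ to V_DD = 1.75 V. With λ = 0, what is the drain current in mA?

I_D = 0.591 mA

V_GS = V_G = 1.37 V, so V_ov = 1.37 − 0.35 = 1.02 V.
Assume saturation: I_D = ½ k_n V_ov² = 0.5 × 2.5 × 1.02² = 1.3 mA, giving V_DS = V_DD − I_D R_D = 1.75 − 1.3 × 2.51 = -1.51 V.
But -1.51 V < V_ov = 1.02 V, so the device is actually in triode.
In triode I_D = k_n[V_ov V_DS − ½ V_DS²] and I_D = (V_DD − V_DS)/R_D. Equating: 3.14 V_DS² − 7.4 V_DS + 1.75 = 0, giving V_DS = 0.267 V (the root below V_ov).
I_D = (1.75 − 0.267) / 2.51 = 0.591 mA.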